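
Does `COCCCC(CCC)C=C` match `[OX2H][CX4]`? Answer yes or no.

No

The pattern [OX2H][CX4] describes a hydroxyl oxygen bound to an sp3 (X4) carbon — an aliphatic alcohol.
The closest candidate here is a methoxy ether (-OCH3), but the oxygen has H0 (ether), not H1. No other fragment satisfies the full query, so there is no match.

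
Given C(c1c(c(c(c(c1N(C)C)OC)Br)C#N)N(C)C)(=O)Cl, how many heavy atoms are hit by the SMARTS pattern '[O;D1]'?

Check the 20 heavy atoms by environment: 6× c (aromatic, D3) → no; 2× N (D3) → no; 5× C (D1) → no; 1× C (D2) → no; 1× N (D1) → no; 1× Br (D1) → no; 1× C (D3) → no; 1× O (D1) → match; 1× Cl (D1) → no; 1× O (D2) → no.
That gives 1 matching atom.

1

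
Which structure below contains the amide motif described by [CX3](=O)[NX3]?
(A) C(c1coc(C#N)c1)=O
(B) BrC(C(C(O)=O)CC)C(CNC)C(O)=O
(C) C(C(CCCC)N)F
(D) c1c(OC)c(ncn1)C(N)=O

[CX3](=O)[NX3] describes a carbonyl carbon bonded to a trivalent nitrogen (an amide).
(A) has a nitrile (-C#N) but the nitrile N is NX1 (triple-bonded), not NX3.
(B) has a carboxylic acid group (-C(=O)OH) but the carbonyl is bonded to O, not to an NX3 nitrogen.
(C) has a primary amino group (-NH2) but the -NH2 is not attached to a carbonyl carbon.
(D) contains a primary amide (-C(=O)NH2), which satisfies every atom and bond constraint.
So the answer is (D).

D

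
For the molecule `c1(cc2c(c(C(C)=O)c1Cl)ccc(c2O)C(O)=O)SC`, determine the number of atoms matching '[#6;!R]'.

4

Check the 20 heavy atoms by environment: 10× c (aromatic, in 6-ring) → no; 4× C (acyclic) → match; 4× O (acyclic) → no; 1× Cl (acyclic) → no; 1× S (acyclic) → no.
That gives 4 matching atoms.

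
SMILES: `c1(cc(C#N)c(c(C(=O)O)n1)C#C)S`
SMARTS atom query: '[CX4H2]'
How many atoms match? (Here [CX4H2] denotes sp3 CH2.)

The query [CX4H2] means: sp3 carbon (X4) with exactly two hydrogens.
Check the 14 heavy atoms by environment: 1× n (aromatic, H0, X2) → no; 4× c (aromatic, H0, X3) → no; 1× c (aromatic, H1, X3) → no; 1× S (H1, X2) → no; 2× C (H0, X2) → no; 1× N (H0, X1) → no; 1× C (H1, X2) → no; 1× C (H0, X3) → no; 1× O (H0, X1) → no; 1× O (H1, X2) → no.
No environment satisfies the query, so 0 matching atoms.

0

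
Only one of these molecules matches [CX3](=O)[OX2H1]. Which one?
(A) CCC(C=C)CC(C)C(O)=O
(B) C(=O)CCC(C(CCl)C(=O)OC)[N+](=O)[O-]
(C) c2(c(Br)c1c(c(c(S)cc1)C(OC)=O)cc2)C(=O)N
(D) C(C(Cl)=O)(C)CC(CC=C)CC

A

[CX3](=O)[OX2H1] describes an sp2 carbon double-bonded to O and single-bonded to an -OH oxygen (a carboxylic acid).
(A) contains a carboxylic acid group (-C(=O)OH), which satisfies every atom and bond constraint.
(B) has an aldehyde (-CHO) but there is no singly-bonded oxygen on the carbonyl carbon.
(C) has a methyl-ester group (-C(=O)OCH3) but the singly-bonded O has no H (OX2H0, not OX2H1).
(D) has an acyl chloride (-C(=O)Cl) but the carbonyl is bonded to Cl, not to an -OH oxygen.
So the answer is (A).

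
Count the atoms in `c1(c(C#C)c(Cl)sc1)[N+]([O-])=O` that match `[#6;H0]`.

Check the 11 heavy atoms by environment: 1× s (aromatic, H0) → no; 1× c (aromatic, H1) → no; 3× c (aromatic, H0) → match; 1× C (H0) → match; 1× C (H1) → no; 1× N (charge +1, H0) → no; 1× O (charge -1, H0) → no; 1× O (H0) → no; 1× Cl (H0) → no.
Summing the matching environments: 3 + 1 = 4 matching atoms.

4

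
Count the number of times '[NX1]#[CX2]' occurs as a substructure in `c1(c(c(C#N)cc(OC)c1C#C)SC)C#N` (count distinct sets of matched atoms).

2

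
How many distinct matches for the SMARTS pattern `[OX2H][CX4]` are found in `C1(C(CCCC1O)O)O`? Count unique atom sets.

[OX2H][CX4] is the SMARTS for an aliphatic alcohol: a hydroxyl oxygen bound to an sp3 (X4) carbon.
The molecule carries 3 separate instances of a hydroxyl group (-OH) meeting every constraint; each maps to a distinct set of atoms, giving 3 matches.

3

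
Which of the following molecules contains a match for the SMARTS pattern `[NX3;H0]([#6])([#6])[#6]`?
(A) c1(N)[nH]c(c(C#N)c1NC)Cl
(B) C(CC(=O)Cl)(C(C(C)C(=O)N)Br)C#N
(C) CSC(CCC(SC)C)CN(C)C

[NX3;H0]([#6])([#6])[#6] describes a trivalent nitrogen with no H, bonded to three carbons (a tertiary amine).
(A) has a primary amino group (-NH2) but the nitrogen has H2, not H0 with three carbons.
(B) has a primary amide (-C(=O)NH2) but the amide nitrogen has H2 and only one carbon neighbour.
(C) contains a dimethylamino group (-N(CH3)2), which satisfies every atom and bond constraint.
So the answer is (C).

C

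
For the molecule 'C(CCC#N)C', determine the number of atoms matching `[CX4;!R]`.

Check the 6 heavy atoms by environment: 4× C (X4, acyclic) → match; 1× C (X2, acyclic) → no; 1× N (X1, acyclic) → no.
That gives 4 matching atoms.

4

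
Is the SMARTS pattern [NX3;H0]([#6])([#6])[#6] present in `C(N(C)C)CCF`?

Yes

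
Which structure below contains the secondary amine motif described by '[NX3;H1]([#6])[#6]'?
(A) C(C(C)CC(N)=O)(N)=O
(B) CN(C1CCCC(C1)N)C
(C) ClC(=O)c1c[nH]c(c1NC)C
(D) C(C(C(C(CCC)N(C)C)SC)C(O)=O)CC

[NX3;H1]([#6])[#6] describes a trivalent nitrogen with one H, bonded to two carbons (a secondary amine).
(A) has a primary amide (-C(=O)NH2) but the -C(=O)NH2 nitrogen has H2, not H1.
(B) has a primary amino group (-NH2) but the nitrogen has H2 and only one carbon neighbour.
(C) contains an N-methylamino group (-NHCH3), which satisfies every atom and bond constraint.
(D) has a dimethylamino group (-N(CH3)2) but the nitrogen has H0, not H1.
So the answer is (C).

C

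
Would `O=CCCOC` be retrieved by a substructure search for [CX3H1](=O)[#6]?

The pattern [CX3H1](=O)[#6] describes an sp2 carbon with one H, double-bonded to O and single-bonded to carbon — an aldehyde.
The molecule carries an aldehyde (-CHO), whose atoms satisfy every constraint of the query, so the pattern matches.

Yes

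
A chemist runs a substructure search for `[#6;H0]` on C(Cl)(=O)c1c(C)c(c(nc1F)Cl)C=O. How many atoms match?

The query [#6;H0] means: any carbon with no attached hydrogen.
Check the 14 heavy atoms by environment: 1× n (aromatic, H0) → no; 5× c (aromatic, H0) → match; 1× F (H0) → no; 1× C (H3) → no; 1× C (H1) → no; 2× O (H0) → no; 2× Cl (H0) → no; 1× C (H0) → match.
Summing the matching environments: 5 + 1 = 6 matching atoms.

6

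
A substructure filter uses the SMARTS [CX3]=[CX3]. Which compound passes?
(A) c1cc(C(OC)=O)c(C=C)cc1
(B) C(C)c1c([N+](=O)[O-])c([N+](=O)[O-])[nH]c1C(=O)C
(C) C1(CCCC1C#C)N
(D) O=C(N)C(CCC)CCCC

[CX3]=[CX3] describes a non-aromatic C=C double bond between two sp2 carbons (an alkene).
(A) contains a vinyl group (-CH=CH2), which satisfies every atom and bond constraint.
(B) has an ethyl group (-CH2CH3) but its C-C bond is a single bond between CX4 carbons, not CX3=CX3.
(C) has an ethynyl group (-C#CH) but the C-C bond is a triple bond, not a double bond.
(D) has an ethyl group (-CH2CH3) but its C-C bond is a single bond between CX4 carbons, not CX3=CX3.
So the answer is (A).

A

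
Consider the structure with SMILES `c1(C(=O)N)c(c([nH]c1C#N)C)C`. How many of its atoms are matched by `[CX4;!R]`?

The query [CX4;!R] means: aliphatic carbon with four total connections, not in a ring.
Check the 12 heavy atoms by environment: 1× n (aromatic, X3, in 5-ring) → no; 4× c (aromatic, X3, in 5-ring) → no; 2× C (X4, acyclic) → match; 1× C (X2, acyclic) → no; 1× N (X1, acyclic) → no; 1× C (X3, acyclic) → no; 1× O (X1, acyclic) → no; 1× N (X3, acyclic) → no.
That gives 2 matching atoms.

2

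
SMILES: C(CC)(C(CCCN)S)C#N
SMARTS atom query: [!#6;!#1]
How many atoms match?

3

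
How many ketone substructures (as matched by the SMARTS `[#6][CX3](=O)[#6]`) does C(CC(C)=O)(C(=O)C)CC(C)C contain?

[#6][CX3](=O)[#6] is the SMARTS for a ketone: a carbonyl carbon (no H) flanked by two carbons.
The molecule carries 2 separate instances of an acetyl/ketone group (-C(=O)CH3) meeting every constraint; each maps to a distinct set of atoms, giving 2 matches.

2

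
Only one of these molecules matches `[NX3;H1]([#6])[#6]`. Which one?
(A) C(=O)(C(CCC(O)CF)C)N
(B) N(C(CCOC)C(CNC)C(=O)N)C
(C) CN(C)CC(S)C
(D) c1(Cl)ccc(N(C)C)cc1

B

[NX3;H1]([#6])[#6] describes a trivalent nitrogen with one H, bonded to two carbons (a secondary amine).
(A) has a primary amide (-C(=O)NH2) but the -C(=O)NH2 nitrogen has H2, not H1.
(B) contains an N-methylamino group (-NHCH3), which satisfies every atom and bond constraint.
(C) has a dimethylamino group (-N(CH3)2) but the nitrogen has H0, not H1.
(D) has a dimethylamino group (-N(CH3)2) but the nitrogen has H0, not H1.
So the answer is (B).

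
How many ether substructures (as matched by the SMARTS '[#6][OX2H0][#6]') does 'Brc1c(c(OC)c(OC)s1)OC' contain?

3

[#6][OX2H0][#6] is the SMARTS for an ether: an aliphatic oxygen bridging two carbons with no H on the oxygen.
The molecule carries 3 separate instances of a methoxy ether (-OCH3) meeting every constraint; each maps to a distinct set of atoms, giving 3 matches.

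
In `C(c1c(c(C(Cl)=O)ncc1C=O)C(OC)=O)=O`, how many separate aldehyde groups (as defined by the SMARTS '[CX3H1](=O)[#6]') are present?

2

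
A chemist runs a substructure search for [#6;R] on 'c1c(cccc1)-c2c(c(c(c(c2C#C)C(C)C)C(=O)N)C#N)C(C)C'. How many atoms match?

12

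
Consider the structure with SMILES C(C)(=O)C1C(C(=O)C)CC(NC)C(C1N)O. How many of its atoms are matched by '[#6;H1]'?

The query [#6;H1] means: any carbon bearing exactly one hydrogen.
Check the 16 heavy atoms by environment: 5× C (H1) → match; 1× C (H2) → no; 1× O (H1) → no; 1× N (H1) → no; 3× C (H3) → no; 2× C (H0) → no; 2× O (H0) → no; 1× N (H2) → no.
That gives 5 matching atoms.

5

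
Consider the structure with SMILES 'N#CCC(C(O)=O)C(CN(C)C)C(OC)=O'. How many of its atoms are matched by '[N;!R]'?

2

The query [N;!R] means: aliphatic nitrogen not in a ring.
Check the 16 heavy atoms by environment: 10× C (acyclic) → no; 4× O (acyclic) → no; 2× N (acyclic) → match.
That gives 2 matching atoms.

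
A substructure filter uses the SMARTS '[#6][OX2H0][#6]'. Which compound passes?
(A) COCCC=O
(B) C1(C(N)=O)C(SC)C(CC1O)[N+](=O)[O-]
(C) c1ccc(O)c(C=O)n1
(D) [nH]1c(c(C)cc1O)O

A

[#6][OX2H0][#6] describes an aliphatic oxygen bridging two carbons with no H on the oxygen (an ether).
(A) contains a methoxy ether (-OCH3), which satisfies every atom and bond constraint.
(B) has a hydroxyl group (-OH) but the oxygen has H1, not H0 bridging two carbons.
(C) has a hydroxyl group (-OH) but the oxygen has H1, not H0 bridging two carbons.
(D) has a hydroxyl group (-OH) but the oxygen has H1, not H0 bridging two carbons.
So the answer is (A).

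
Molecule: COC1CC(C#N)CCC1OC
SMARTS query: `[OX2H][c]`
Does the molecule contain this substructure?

No

The pattern [OX2H][c] describes a hydroxyl oxygen attached to an aromatic carbon — a phenol.
The closest candidate here is a methoxy ether (-OCH3), but the oxygen has H0, not H1. No other fragment satisfies the full query, so there is no match.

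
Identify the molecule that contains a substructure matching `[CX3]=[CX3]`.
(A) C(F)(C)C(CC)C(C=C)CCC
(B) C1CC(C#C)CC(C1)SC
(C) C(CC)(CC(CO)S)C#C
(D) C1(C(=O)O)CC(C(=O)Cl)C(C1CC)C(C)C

A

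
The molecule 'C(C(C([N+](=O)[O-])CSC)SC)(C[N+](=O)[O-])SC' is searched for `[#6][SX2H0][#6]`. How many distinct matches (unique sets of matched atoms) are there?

3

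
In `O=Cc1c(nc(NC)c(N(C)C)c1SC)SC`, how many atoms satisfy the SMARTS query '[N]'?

2

The query [N] means: uppercase N matches aliphatic (non-aromatic) nitrogen only.
Check the 17 heavy atoms by environment: 1× n (aromatic) → no; 5× c (aromatic) → no; 2× N → match; 6× C → no; 1× O → no; 2× S → no.
That gives 2 matching atoms.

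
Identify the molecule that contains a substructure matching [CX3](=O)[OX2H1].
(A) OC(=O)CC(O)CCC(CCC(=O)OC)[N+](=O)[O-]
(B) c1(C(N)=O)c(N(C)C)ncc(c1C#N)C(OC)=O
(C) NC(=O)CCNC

A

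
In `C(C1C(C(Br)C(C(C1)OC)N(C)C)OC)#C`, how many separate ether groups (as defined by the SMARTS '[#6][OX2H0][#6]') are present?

2

[#6][OX2H0][#6] is the SMARTS for an ether: an aliphatic oxygen bridging two carbons with no H on the oxygen.
The molecule carries 2 separate instances of a methoxy ether (-OCH3) meeting every constraint; each maps to a distinct set of atoms, giving 2 matches.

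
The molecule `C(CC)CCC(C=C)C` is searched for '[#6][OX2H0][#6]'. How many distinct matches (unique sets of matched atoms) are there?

[#6][OX2H0][#6] is the SMARTS for an ether: an aliphatic oxygen bridging two carbons with no H on the oxygen.
No fragment in the molecule satisfies every constraint, giving 0 matches.

0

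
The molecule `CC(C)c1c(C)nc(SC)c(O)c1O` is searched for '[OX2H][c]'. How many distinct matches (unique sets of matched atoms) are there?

[OX2H][c] is the SMARTS for a phenol: a hydroxyl oxygen attached to an aromatic carbon.
The molecule carries 2 separate instances of a hydroxyl group (-OH) meeting every constraint; each maps to a distinct set of atoms, giving 2 matches.

2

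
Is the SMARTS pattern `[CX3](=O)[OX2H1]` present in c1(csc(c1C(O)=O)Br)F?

Yes

The pattern [CX3](=O)[OX2H1] describes an sp2 carbon double-bonded to O and single-bonded to an -OH oxygen — a carboxylic acid.
The molecule carries a carboxylic acid group (-C(=O)OH), whose atoms satisfy every constraint of the query, so the pattern matches.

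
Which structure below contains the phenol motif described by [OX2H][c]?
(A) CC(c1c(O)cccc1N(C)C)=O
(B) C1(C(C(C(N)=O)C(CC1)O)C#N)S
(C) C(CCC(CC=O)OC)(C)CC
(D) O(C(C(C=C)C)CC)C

A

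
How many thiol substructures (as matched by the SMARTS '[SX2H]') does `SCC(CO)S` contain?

2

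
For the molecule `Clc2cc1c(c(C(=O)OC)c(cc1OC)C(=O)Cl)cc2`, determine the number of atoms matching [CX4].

The query [CX4] means: C with X4: aliphatic carbon with exactly 4 total connections (bonds + H).
Check the 20 heavy atoms by environment: 10× c (aromatic, X3) → no; 2× C (X3) → no; 2× O (X1) → no; 2× O (X2) → no; 2× C (X4) → match; 2× Cl (X1) → no.
That gives 2 matching atoms.

2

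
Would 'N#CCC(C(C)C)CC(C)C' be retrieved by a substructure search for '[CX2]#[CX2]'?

No

The pattern [CX2]#[CX2] describes a carbon-carbon triple bond — an alkyne.
The closest candidate here is a nitrile (-C#N), but the triple bond is C#N, not C#C. No other fragment satisfies the full query, so there is no match.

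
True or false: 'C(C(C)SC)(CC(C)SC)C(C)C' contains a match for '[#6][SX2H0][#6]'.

True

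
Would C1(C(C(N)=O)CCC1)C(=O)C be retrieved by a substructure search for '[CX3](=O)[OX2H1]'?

No

The pattern [CX3](=O)[OX2H1] describes an sp2 carbon double-bonded to O and single-bonded to an -OH oxygen — a carboxylic acid.
The closest candidate here is a primary amide (-C(=O)NH2), but the carbonyl is bonded to N, not to an -OH oxygen. No other fragment satisfies the full query, so there is no match.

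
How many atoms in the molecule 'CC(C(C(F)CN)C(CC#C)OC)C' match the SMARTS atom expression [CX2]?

2

The query [CX2] means: C with X2: aliphatic carbon with exactly 2 total connections.
Check the 14 heavy atoms by environment: 9× C (X4) → no; 1× N (X3) → no; 1× O (X2) → no; 2× C (X2) → match; 1× F (X1) → no.
That gives 2 matching atoms.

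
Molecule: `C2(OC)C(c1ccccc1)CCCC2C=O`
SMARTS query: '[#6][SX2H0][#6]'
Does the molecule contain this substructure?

No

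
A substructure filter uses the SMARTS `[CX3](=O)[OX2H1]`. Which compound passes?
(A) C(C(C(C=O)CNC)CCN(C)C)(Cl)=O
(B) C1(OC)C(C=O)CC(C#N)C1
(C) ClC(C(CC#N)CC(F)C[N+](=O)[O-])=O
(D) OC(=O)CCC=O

[CX3](=O)[OX2H1] describes an sp2 carbon double-bonded to O and single-bonded to an -OH oxygen (a carboxylic acid).
(A) has an acyl chloride (-C(=O)Cl) but the carbonyl is bonded to Cl, not to an -OH oxygen.
(B) has an aldehyde (-CHO) but there is no singly-bonded oxygen on the carbonyl carbon.
(C) has an acyl chloride (-C(=O)Cl) but the carbonyl is bonded to Cl, not to an -OH oxygen.
(D) contains a carboxylic acid group (-C(=O)OH), which satisfies every atom and bond constraint.
So the answer is (D).

D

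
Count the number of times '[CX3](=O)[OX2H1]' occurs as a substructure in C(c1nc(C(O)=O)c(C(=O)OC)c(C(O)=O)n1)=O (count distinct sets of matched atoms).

2

[CX3](=O)[OX2H1] is the SMARTS for a carboxylic acid: an sp2 carbon double-bonded to O and single-bonded to an -OH oxygen.
The molecule carries 2 separate instances of a carboxylic acid group (-C(=O)OH) meeting every constraint; each maps to a distinct set of atoms, giving 2 matches.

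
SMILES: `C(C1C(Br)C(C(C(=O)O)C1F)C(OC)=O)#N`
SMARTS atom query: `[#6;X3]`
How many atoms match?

2

The query [#6;X3] means: any carbon (aromatic or not) with three total connections.
Check the 16 heavy atoms by environment: 6× C (X4) → no; 2× C (X3) → match; 2× O (X1) → no; 2× O (X2) → no; 1× C (X2) → no; 1× N (X1) → no; 1× F (X1) → no; 1× Br (X1) → no.
That gives 2 matching atoms.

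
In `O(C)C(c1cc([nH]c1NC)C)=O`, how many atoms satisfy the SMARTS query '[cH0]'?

3

The query [cH0] means: aromatic carbon with no attached hydrogen (substituted or ring-fusion).
Check the 12 heavy atoms by environment: 1× n (aromatic, H1) → no; 3× c (aromatic, H0) → match; 1× c (aromatic, H1) → no; 3× C (H3) → no; 1× C (H0) → no; 2× O (H0) → no; 1× N (H1) → no.
That gives 3 matching atoms.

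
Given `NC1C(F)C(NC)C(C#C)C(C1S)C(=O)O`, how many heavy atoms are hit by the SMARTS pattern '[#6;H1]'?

7

Check the 16 heavy atoms by environment: 7× C (H1) → match; 1× N (H2) → no; 1× S (H1) → no; 1× N (H1) → no; 1× C (H3) → no; 1× F (H0) → no; 2× C (H0) → no; 1× O (H0) → no; 1× O (H1) → no.
That gives 7 matching atoms.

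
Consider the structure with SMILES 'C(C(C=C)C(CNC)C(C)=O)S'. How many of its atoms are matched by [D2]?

The query [D2] means: atom with exactly two heavy-atom neighbours.
Check the 12 heavy atoms by environment: 3× C (D2) → match; 3× C (D3) → no; 1× S (D1) → no; 1× N (D2) → match; 3× C (D1) → no; 1× O (D1) → no.
Summing the matching environments: 3 + 1 = 4 matching atoms.

4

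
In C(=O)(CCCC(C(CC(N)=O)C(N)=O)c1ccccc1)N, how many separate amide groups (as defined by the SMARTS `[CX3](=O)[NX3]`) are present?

3

[CX3](=O)[NX3] is the SMARTS for an amide: a carbonyl carbon bonded to a trivalent nitrogen.
The molecule carries 3 separate instances of a primary amide (-C(=O)NH2) meeting every constraint; each maps to a distinct set of atoms, giving 3 matches.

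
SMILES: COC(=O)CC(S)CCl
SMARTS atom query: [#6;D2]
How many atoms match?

2

The query [#6;D2] means: any carbon bonded to exactly two heavy atoms.
Check the 9 heavy atoms by environment: 2× C (D2) → match; 2× C (D3) → no; 1× O (D1) → no; 1× O (D2) → no; 1× C (D1) → no; 1× Cl (D1) → no; 1× S (D1) → no.
That gives 2 matching atoms.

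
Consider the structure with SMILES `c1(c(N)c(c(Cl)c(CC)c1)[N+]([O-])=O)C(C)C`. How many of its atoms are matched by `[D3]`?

7

Check the 16 heavy atoms by environment: 5× c (aromatic, D3) → match; 1× c (aromatic, D2) → no; 1× N (D1) → no; 1× N (charge +1, D3) → match; 1× O (charge -1, D1) → no; 1× O (D1) → no; 1× C (D2) → no; 3× C (D1) → no; 1× C (D3) → match; 1× Cl (D1) → no.
Summing the matching environments: 5 + 1 + 1 = 7 matching atoms.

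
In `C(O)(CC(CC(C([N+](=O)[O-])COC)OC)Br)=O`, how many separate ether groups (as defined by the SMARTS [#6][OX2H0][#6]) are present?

[#6][OX2H0][#6] is the SMARTS for an ether: an aliphatic oxygen bridging two carbons with no H on the oxygen.
The molecule carries 2 separate instances of a methoxy ether (-OCH3) meeting every constraint; each maps to a distinct set of atoms, giving 2 matches.

2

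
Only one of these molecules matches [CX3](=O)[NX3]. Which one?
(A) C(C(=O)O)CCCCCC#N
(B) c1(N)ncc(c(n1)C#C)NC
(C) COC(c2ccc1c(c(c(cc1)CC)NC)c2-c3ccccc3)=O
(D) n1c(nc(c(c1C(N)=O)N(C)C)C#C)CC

[CX3](=O)[NX3] describes a carbonyl carbon bonded to a trivalent nitrogen (an amide).
(A) has a nitrile (-C#N) but the nitrile N is NX1 (triple-bonded), not NX3.
(B) has a primary amino group (-NH2) but the -NH2 is not attached to a carbonyl carbon.
(C) has a methyl-ester group (-C(=O)OCH3) but the carbonyl is bonded to O, not to an NX3 nitrogen.
(D) contains a primary amide (-C(=O)NH2), which satisfies every atom and bond constraint.
So the answer is (D).

D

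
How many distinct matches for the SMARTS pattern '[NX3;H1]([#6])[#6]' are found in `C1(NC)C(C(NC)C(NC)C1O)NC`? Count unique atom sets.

4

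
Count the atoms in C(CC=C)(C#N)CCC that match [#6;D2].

5

Check the 9 heavy atoms by environment: 5× C (D2) → match; 1× C (D3) → no; 2× C (D1) → no; 1× N (D1) → no.
That gives 5 matching atoms.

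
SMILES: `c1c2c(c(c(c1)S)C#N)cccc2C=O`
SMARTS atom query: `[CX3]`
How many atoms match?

The query [CX3] means: C with X3: aliphatic carbon with exactly 3 total connections.
Check the 15 heavy atoms by environment: 10× c (aromatic, X3) → no; 1× C (X2) → no; 1× N (X1) → no; 1× C (X3) → match; 1× O (X1) → no; 1× S (X2) → no.
That gives 1 matching atom.

1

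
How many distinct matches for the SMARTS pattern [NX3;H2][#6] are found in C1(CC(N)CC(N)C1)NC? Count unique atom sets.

[NX3;H2][#6] is the SMARTS for a primary amine: a trivalent nitrogen with two H attached to carbon.
The molecule carries 2 separate instances of a primary amino group (-NH2) meeting every constraint; each maps to a distinct set of atoms, giving 2 matches.

2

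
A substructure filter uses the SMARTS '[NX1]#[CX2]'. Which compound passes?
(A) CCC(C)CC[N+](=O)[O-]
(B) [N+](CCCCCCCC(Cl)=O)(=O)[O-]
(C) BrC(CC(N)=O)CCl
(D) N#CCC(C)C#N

D

[NX1]#[CX2] describes a nitrogen triple-bonded to a two-connected carbon (a nitrile).
(A) has a nitro group (-[N+](=O)[O-]) but there is no C#N triple bond.
(B) has a nitro group (-[N+](=O)[O-]) but there is no C#N triple bond.
(C) has a primary amide (-C(=O)NH2) but the nitrogen is NX3, not NX1.
(D) contains a nitrile (-C#N), which satisfies every atom and bond constraint.
So the answer is (D).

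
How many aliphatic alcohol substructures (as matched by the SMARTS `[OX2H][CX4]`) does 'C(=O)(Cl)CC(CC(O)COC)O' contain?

[OX2H][CX4] is the SMARTS for an aliphatic alcohol: a hydroxyl oxygen bound to an sp3 (X4) carbon.
The molecule carries 2 separate instances of a hydroxyl group (-OH) meeting every constraint; each maps to a distinct set of atoms, giving 2 matches.

2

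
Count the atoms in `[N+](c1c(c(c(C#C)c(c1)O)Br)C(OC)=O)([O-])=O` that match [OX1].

3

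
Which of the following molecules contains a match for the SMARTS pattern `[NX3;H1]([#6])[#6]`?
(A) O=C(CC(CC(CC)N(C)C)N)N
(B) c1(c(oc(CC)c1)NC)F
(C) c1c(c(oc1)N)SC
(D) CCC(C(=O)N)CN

B

[NX3;H1]([#6])[#6] describes a trivalent nitrogen with one H, bonded to two carbons (a secondary amine).
(A) has a primary amide (-C(=O)NH2) but the -C(=O)NH2 nitrogen has H2, not H1.
(B) contains an N-methylamino group (-NHCH3), which satisfies every atom and bond constraint.
(C) has a primary amino group (-NH2) but the nitrogen has H2 and only one carbon neighbour.
(D) has a primary amino group (-NH2) but the nitrogen has H2 and only one carbon neighbour.
So the answer is (B).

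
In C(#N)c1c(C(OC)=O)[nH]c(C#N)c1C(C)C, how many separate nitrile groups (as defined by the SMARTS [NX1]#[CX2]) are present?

2

[NX1]#[CX2] is the SMARTS for a nitrile: a nitrogen triple-bonded to a two-connected carbon.
The molecule carries 2 separate instances of a nitrile (-C#N) meeting every constraint; each maps to a distinct set of atoms, giving 2 matches.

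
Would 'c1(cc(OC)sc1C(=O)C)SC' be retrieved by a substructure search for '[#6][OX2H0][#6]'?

The pattern [#6][OX2H0][#6] describes an aliphatic oxygen bridging two carbons with no H on the oxygen — an ether.
The molecule carries a methoxy ether (-OCH3), whose atoms satisfy every constraint of the query, so the pattern matches.

Yes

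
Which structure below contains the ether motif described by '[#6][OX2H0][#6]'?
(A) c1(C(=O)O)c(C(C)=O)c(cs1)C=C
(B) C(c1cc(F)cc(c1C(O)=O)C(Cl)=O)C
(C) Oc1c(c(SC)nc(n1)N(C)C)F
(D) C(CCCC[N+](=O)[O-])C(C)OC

D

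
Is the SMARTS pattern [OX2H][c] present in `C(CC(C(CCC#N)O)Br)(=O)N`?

The pattern [OX2H][c] describes a hydroxyl oxygen attached to an aromatic carbon — a phenol.
The closest candidate here is a hydroxyl group (-OH), but the -OH is on an aliphatic carbon, not an aromatic c. No other fragment satisfies the full query, so there is no match.

No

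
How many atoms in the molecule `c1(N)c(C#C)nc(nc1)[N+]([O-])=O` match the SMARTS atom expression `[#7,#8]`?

6

The query [#7,#8] means: nitrogen or oxygen (comma = OR).
Check the 12 heavy atoms by environment: 2× n (aromatic) → match; 4× c (aromatic) → no; 1× N (charge +1) → match; 1× O (charge -1) → match; 1× O → match; 1× N → match; 2× C → no.
Summing the matching environments: 2 + 1 + 1 + 1 + 1 = 6 matching atoms.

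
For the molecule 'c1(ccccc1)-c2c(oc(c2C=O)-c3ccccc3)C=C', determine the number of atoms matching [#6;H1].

The query [#6;H1] means: any carbon bearing exactly one hydrogen.
Check the 21 heavy atoms by environment: 1× o (aromatic, H0) → no; 6× c (aromatic, H0) → no; 10× c (aromatic, H1) → match; 2× C (H1) → match; 1× O (H0) → no; 1× C (H2) → no.
Summing the matching environments: 10 + 2 = 12 matching atoms.

12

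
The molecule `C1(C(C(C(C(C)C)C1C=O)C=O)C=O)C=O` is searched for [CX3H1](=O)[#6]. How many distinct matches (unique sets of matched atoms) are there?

4

[CX3H1](=O)[#6] is the SMARTS for an aldehyde: an sp2 carbon with one H, double-bonded to O and single-bonded to carbon.
The molecule carries 4 separate instances of an aldehyde (-CHO) meeting every constraint; each maps to a distinct set of atoms, giving 4 matches.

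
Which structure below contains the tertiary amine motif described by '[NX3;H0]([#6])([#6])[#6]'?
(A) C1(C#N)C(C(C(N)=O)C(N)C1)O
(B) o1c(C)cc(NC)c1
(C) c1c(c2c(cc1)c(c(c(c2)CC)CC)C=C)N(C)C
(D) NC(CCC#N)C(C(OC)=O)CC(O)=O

C

[NX3;H0]([#6])([#6])[#6] describes a trivalent nitrogen with no H, bonded to three carbons (a tertiary amine).
(A) has a primary amide (-C(=O)NH2) but the amide nitrogen has H2 and only one carbon neighbour.
(B) has an N-methylamino group (-NHCH3) but the nitrogen still has one H (H1), not H0.
(C) contains a dimethylamino group (-N(CH3)2), which satisfies every atom and bond constraint.
(D) has a primary amino group (-NH2) but the nitrogen has H2, not H0 with three carbons.
So the answer is (C).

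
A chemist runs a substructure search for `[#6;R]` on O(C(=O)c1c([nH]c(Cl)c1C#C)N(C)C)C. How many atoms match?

4

The query [#6;R] means: carbon that is part of a ring.
Check the 15 heavy atoms by environment: 1× n (aromatic, in 5-ring) → no; 4× c (aromatic, in 5-ring) → match; 1× Cl (acyclic) → no; 1× N (acyclic) → no; 6× C (acyclic) → no; 2× O (acyclic) → no.
That gives 4 matching atoms.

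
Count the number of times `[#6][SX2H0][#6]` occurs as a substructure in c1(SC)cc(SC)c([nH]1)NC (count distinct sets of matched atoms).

2

[#6][SX2H0][#6] is the SMARTS for a thioether: an aliphatic sulfur bridging two carbons with no H on the sulfur.
The molecule carries 2 separate instances of a methylthio ether (-SCH3) meeting every constraint; each maps to a distinct set of atoms, giving 2 matches.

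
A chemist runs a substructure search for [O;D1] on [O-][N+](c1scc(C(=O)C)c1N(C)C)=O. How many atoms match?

3

Check the 14 heavy atoms by environment: 1× s (aromatic, D2) → no; 3× c (aromatic, D3) → no; 1× c (aromatic, D2) → no; 1× C (D3) → no; 2× O (D1) → match; 3× C (D1) → no; 1× N (charge +1, D3) → no; 1× O (charge -1, D1) → match; 1× N (D3) → no.
Summing the matching environments: 2 + 1 = 3 matching atoms.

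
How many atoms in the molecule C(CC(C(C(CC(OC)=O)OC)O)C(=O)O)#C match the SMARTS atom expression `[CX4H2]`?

2

Check the 17 heavy atoms by environment: 2× C (H2, X4) → match; 3× C (H1, X4) → no; 2× O (H1, X2) → no; 2× C (H0, X3) → no; 2× O (H0, X1) → no; 2× O (H0, X2) → no; 2× C (H3, X4) → no; 1× C (H0, X2) → no; 1× C (H1, X2) → no.
That gives 2 matching atoms.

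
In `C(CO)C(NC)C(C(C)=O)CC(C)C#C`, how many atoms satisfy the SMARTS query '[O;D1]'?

2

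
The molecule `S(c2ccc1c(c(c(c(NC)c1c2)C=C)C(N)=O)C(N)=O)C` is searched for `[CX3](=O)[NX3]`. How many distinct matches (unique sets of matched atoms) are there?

2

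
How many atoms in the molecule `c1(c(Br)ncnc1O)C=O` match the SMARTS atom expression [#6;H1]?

The query [#6;H1] means: any carbon bearing exactly one hydrogen.
Check the 10 heavy atoms by environment: 2× n (aromatic, H0) → no; 1× c (aromatic, H1) → match; 3× c (aromatic, H0) → no; 1× C (H1) → match; 1× O (H0) → no; 1× Br (H0) → no; 1× O (H1) → no.
Summing the matching environments: 1 + 1 = 2 matching atoms.

2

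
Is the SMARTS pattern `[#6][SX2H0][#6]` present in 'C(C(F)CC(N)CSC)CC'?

The pattern [#6][SX2H0][#6] describes an aliphatic sulfur bridging two carbons with no H on the sulfur — a thioether.
The molecule carries a methylthio ether (-SCH3), whose atoms satisfy every constraint of the query, so the pattern matches.

Yes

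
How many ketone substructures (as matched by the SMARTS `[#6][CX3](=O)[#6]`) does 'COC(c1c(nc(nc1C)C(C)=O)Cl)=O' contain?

1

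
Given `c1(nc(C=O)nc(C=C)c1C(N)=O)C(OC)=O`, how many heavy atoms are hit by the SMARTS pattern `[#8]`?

The query [#8] means: #8 matches any oxygen atom.
Check the 17 heavy atoms by environment: 2× n (aromatic) → no; 4× c (aromatic) → no; 6× C → no; 4× O → match; 1× N → no.
That gives 4 matching atoms.

4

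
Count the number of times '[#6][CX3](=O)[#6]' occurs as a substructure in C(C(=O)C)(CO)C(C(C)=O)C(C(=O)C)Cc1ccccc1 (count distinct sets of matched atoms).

[#6][CX3](=O)[#6] is the SMARTS for a ketone: a carbonyl carbon (no H) flanked by two carbons.
The molecule carries 3 separate instances of an acetyl/ketone group (-C(=O)CH3) meeting every constraint; each maps to a distinct set of atoms, giving 3 matches.

3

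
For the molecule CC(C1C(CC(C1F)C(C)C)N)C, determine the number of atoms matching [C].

11

The query [C] means: uppercase C matches aliphatic (non-aromatic) carbon only.
Check the 13 heavy atoms by environment: 11× C → match; 1× N → no; 1× F → no.
That gives 11 matching atoms.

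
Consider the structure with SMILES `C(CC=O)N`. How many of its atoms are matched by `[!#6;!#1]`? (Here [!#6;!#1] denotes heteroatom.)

2

The query [!#6;!#1] means: not carbon and not hydrogen — any heteroatom.
Check the 5 heavy atoms by environment: 3× C → no; 1× N → match; 1× O → match.
Summing the matching environments: 1 + 1 = 2 matching atoms.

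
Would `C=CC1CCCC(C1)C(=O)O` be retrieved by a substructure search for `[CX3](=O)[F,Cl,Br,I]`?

The pattern [CX3](=O)[F,Cl,Br,I] describes a carbonyl carbon bonded to a halogen — an acyl halide.
The closest candidate here is a carboxylic acid group (-C(=O)OH), but the carbonyl is bonded to -OH, not to a halogen. No other fragment satisfies the full query, so there is no match.

No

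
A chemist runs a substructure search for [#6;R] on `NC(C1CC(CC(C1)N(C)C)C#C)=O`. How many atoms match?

6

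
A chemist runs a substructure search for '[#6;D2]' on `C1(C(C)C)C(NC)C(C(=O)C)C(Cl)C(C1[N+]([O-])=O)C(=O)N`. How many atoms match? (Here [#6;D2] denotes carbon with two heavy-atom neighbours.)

Check the 21 heavy atoms by environment: 9× C (D3) → no; 1× N (D2) → no; 4× C (D1) → no; 3× O (D1) → no; 1× N (charge +1, D3) → no; 1× O (charge -1, D1) → no; 1× Cl (D1) → no; 1× N (D1) → no.
No environment satisfies the query, so 0 matching atoms.

0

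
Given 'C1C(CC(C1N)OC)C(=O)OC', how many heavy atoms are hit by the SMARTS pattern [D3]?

4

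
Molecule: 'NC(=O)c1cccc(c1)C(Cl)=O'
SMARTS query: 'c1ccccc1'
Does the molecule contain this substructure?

Yes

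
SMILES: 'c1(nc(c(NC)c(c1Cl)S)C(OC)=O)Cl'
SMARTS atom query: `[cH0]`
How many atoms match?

5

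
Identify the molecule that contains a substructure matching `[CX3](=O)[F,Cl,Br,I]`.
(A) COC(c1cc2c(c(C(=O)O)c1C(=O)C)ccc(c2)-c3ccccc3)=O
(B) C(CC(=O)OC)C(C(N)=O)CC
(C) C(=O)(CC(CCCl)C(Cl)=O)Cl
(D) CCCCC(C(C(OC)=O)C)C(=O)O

C

[CX3](=O)[F,Cl,Br,I] describes a carbonyl carbon bonded to a halogen (an acyl halide).
(A) has a carboxylic acid group (-C(=O)OH) but the carbonyl is bonded to -OH, not to a halogen.
(B) has a methyl-ester group (-C(=O)OCH3) but the carbonyl is bonded to -O-C, not to a halogen.
(C) contains an acyl chloride (-C(=O)Cl), which satisfies every atom and bond constraint.
(D) has a carboxylic acid group (-C(=O)OH) but the carbonyl is bonded to -OH, not to a halogen.
So the answer is (C).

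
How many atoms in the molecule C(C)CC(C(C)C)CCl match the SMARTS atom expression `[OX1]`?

0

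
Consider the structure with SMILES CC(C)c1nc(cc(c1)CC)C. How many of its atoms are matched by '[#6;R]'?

5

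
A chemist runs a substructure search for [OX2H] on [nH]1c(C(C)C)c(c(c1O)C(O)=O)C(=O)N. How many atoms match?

2

Check the 15 heavy atoms by environment: 1× n (aromatic, H1, X3) → no; 4× c (aromatic, H0, X3) → no; 2× C (H0, X3) → no; 2× O (H0, X1) → no; 2× O (H1, X2) → match; 1× N (H2, X3) → no; 1× C (H1, X4) → no; 2× C (H3, X4) → no.
That gives 2 matching atoms.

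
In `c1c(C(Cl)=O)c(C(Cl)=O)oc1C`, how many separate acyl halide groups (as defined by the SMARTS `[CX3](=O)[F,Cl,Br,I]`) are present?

2

[CX3](=O)[F,Cl,Br,I] is the SMARTS for an acyl halide: a carbonyl carbon bonded to a halogen.
The molecule carries 2 separate instances of an acyl chloride (-C(=O)Cl) meeting every constraint; each maps to a distinct set of atoms, giving 2 matches.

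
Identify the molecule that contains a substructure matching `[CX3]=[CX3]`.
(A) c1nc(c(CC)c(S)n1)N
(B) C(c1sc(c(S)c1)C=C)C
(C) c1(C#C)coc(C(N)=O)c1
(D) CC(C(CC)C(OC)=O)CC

[CX3]=[CX3] describes a non-aromatic C=C double bond between two sp2 carbons (an alkene).
(A) has an ethyl group (-CH2CH3) but its C-C bond is a single bond between CX4 carbons, not CX3=CX3.
(B) contains a vinyl group (-CH=CH2), which satisfies every atom and bond constraint.
(C) has an ethynyl group (-C#CH) but the C-C bond is a triple bond, not a double bond.
(D) has an ethyl group (-CH2CH3) but its C-C bond is a single bond between CX4 carbons, not CX3=CX3.
So the answer is (B).

B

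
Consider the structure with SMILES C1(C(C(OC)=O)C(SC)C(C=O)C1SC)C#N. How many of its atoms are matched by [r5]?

5

The query [r5] means: r5 matches atoms in a five-membered ring.
Check the 17 heavy atoms by environment: 5× C (in 5-ring) → match; 6× C (acyclic) → no; 1× N (acyclic) → no; 3× O (acyclic) → no; 2× S (acyclic) → no.
That gives 5 matching atoms.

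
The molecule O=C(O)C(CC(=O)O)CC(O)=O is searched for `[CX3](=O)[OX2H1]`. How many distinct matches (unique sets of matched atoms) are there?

[CX3](=O)[OX2H1] is the SMARTS for a carboxylic acid: an sp2 carbon double-bonded to O and single-bonded to an -OH oxygen.
The molecule carries 3 separate instances of a carboxylic acid group (-C(=O)OH) meeting every constraint; each maps to a distinct set of atoms, giving 3 matches.

3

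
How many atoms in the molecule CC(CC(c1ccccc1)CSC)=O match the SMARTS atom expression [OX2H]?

0

The query [OX2H] means: aliphatic oxygen with two connections, one of which is H — an -OH oxygen.
Check the 14 heavy atoms by environment: 2× C (H2, X4) → no; 1× C (H1, X4) → no; 1× c (aromatic, H0, X3) → no; 5× c (aromatic, H1, X3) → no; 1× C (H0, X3) → no; 1× O (H0, X1) → no; 2× C (H3, X4) → no; 1× S (H0, X2) → no.
No environment satisfies the query, so 0 matching atoms.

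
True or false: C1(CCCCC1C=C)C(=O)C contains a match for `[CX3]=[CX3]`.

The pattern [CX3]=[CX3] describes a non-aromatic C=C double bond between two sp2 carbons — an alkene.
The molecule carries a vinyl group (-CH=CH2), whose atoms satisfy every constraint of the query, so the pattern matches.

True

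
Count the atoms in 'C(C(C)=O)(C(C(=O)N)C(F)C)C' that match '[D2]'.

The query [D2] means: atom with exactly two heavy-atom neighbours.
Check the 12 heavy atoms by environment: 3× C (D1) → no; 5× C (D3) → no; 1× F (D1) → no; 2× O (D1) → no; 1× N (D1) → no.
No environment satisfies the query, so 0 matching atoms.

0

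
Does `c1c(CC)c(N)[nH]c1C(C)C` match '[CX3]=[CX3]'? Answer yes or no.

The pattern [CX3]=[CX3] describes a non-aromatic C=C double bond between two sp2 carbons — an alkene.
The closest candidate here is an ethyl group (-CH2CH3), but its C-C bond is a single bond between CX4 carbons, not CX3=CX3. No other fragment satisfies the full query, so there is no match.

No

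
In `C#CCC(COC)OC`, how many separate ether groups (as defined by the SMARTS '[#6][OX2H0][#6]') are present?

[#6][OX2H0][#6] is the SMARTS for an ether: an aliphatic oxygen bridging two carbons with no H on the oxygen.
The molecule carries 2 separate instances of a methoxy ether (-OCH3) meeting every constraint; each maps to a distinct set of atoms, giving 2 matches.

2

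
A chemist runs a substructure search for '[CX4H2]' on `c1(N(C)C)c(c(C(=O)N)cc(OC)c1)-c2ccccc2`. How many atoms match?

Check the 20 heavy atoms by environment: 5× c (aromatic, H0, X3) → no; 7× c (aromatic, H1, X3) → no; 1× C (H0, X3) → no; 1× O (H0, X1) → no; 1× N (H2, X3) → no; 1× O (H0, X2) → no; 3× C (H3, X4) → no; 1× N (H0, X3) → no.
No environment satisfies the query, so 0 matching atoms.

0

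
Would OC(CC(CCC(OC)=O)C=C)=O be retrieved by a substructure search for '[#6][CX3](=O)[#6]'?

No

The pattern [#6][CX3](=O)[#6] describes a carbonyl carbon (no H) flanked by two carbons — a ketone.
The closest candidate here is a methyl-ester group (-C(=O)OCH3), but one neighbour of the carbonyl carbon is O, not C. No other fragment satisfies the full query, so there is no match.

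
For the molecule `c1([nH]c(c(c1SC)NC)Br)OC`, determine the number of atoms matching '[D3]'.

The query [D3] means: atom with exactly three heavy-atom neighbours.
Check the 12 heavy atoms by environment: 1× n (aromatic, D2) → no; 4× c (aromatic, D3) → match; 1× S (D2) → no; 3× C (D1) → no; 1× Br (D1) → no; 1× N (D2) → no; 1× O (D2) → no.
That gives 4 matching atoms.

4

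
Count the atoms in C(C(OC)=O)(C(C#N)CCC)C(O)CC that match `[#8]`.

Check the 15 heavy atoms by environment: 11× C → no; 3× O → match; 1× N → no.
That gives 3 matching atoms.

3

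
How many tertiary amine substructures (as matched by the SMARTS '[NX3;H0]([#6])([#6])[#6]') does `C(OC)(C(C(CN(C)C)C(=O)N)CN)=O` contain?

1

[NX3;H0]([#6])([#6])[#6] is the SMARTS for a tertiary amine: a trivalent nitrogen with no H, bonded to three carbons.
Exactly one fragment in the molecule meets all constraints, giving 1 match.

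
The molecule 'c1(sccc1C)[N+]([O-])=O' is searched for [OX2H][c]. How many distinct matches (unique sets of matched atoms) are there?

0

[OX2H][c] is the SMARTS for a phenol: a hydroxyl oxygen attached to an aromatic carbon.
No fragment in the molecule satisfies every constraint, giving 0 matches.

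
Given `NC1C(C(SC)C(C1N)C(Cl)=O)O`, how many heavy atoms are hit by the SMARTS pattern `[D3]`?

The query [D3] means: atom with exactly three heavy-atom neighbours.
Check the 13 heavy atoms by environment: 6× C (D3) → match; 1× S (D2) → no; 1× C (D1) → no; 2× N (D1) → no; 2× O (D1) → no; 1× Cl (D1) → no.
That gives 6 matching atoms.

6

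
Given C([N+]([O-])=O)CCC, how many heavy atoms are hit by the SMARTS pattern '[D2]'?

3

Check the 7 heavy atoms by environment: 3× C (D2) → match; 1× C (D1) → no; 1× N (charge +1, D3) → no; 1× O (charge -1, D1) → no; 1× O (D1) → no.
That gives 3 matching atoms.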